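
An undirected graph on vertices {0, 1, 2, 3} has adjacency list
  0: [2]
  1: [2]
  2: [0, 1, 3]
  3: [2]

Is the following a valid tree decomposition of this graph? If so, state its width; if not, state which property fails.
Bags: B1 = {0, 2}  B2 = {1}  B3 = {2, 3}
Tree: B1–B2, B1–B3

No — edge (2,1) lies in no bag.

A tree decomposition must satisfy three properties: every vertex lies in some bag; for every edge, both endpoints lie together in some bag; and for every vertex, the bags containing it form a connected subtree. Here edge (2,1) lies in no bag, so the decomposition is invalid.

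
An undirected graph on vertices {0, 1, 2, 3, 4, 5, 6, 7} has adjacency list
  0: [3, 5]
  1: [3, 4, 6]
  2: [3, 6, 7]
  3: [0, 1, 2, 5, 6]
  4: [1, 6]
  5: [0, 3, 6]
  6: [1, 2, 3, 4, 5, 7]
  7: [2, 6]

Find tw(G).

2

A width-2 tree decomposition is:
Bags: B1 = {2, 3, 6}  B2 = {1, 3, 6}  B3 = {3, 5, 6}  B4 = {0, 3, 5}  B5 = {1, 4, 6}  B6 = {2, 6, 7}
Tree: B1–B2, B1–B3, B3–B4, B2–B5, B1–B6
Every bag has size at most 3, so the width is 3 − 1 = 2 and tw(G) ≤ 2. Conversely, {0, 3, 5} is a clique of size 3, and the vertices of any clique must share a bag in every tree decomposition; so some bag has ≥ 3 vertices and tw(G) ≥ 2. The upper and lower bounds meet at 2, so that is the treewidth.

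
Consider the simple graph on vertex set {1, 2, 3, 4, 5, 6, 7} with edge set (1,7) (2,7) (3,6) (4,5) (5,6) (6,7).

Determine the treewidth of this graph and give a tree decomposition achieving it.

Treewidth 1.
One such decomposition:
Bags: B1 = {5, 6}  B2 = {6, 7}  B3 = {2, 7}  B4 = {4, 5}  B5 = {1, 7}  B6 = {3, 6}
Tree: B1–B2, B2–B3, B1–B4, B2–B5, B2–B6

The largest bag has 2 vertices, giving width 1; this decomposition certifies tw(G) ≤ 1. Any graph with an edge has treewidth ≥ 1, and G has the edge 6–5. Hence tw(G) = 1 exactly.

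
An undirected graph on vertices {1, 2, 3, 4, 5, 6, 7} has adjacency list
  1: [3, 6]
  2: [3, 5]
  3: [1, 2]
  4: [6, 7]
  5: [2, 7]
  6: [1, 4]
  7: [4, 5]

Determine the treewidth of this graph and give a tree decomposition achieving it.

Each bag holds 3 vertices, so the decomposition has width 2, which upper-bounds the treewidth. The edges 3–2–5–7–4–6–1–3 form a cycle, so G is not a tree and its treewidth is at least 2. Hence tw(G) = 2 exactly.

Treewidth 2.
Bags: B1 = {2, 3, 5}  B2 = {3, 5, 7}  B3 = {3, 4, 7}  B4 = {3, 4, 6}  B5 = {1, 3, 6}
Tree: B1–B2, B2–B3, B3–B4, B4–B5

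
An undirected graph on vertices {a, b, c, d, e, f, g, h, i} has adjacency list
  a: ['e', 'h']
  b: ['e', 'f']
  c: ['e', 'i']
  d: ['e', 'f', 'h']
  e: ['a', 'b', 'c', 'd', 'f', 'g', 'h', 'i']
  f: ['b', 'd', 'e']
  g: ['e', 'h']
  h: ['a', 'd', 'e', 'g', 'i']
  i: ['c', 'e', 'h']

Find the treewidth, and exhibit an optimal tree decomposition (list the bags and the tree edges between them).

Every bag has size at most 3, so the width is 3 − 1 = 2 and tw(G) ≤ 2. Conversely, {d, e, h} is a clique of size 3, and the vertices of any clique must share a bag in every tree decomposition; so some bag has ≥ 3 vertices and tw(G) ≥ 2. Combining the bounds, tw(G) = 2.

Treewidth 2.
One such decomposition:
Bags: B1 = {d, e, h}  B2 = {e, h, i}  B3 = {c, e, i}  B4 = {d, e, f}  B5 = {e, g, h}  B6 = {a, e, h}  B7 = {b, e, f}
Tree: B1–B2, B2–B3, B1–B4, B2–B5, B2–B6, B4–B7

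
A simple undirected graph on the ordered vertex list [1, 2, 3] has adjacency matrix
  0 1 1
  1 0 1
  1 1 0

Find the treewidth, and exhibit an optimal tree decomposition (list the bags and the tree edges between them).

Treewidth 2.
Bags: B1 = {1, 2, 3}
Tree: (single bag)

With just one bag of size 3, the width is 3 − 1 = 2, so tw(G) ≤ 2. For the lower bound, the 3 vertices {1, 2, 3} are pairwise adjacent, and any tree decomposition puts a clique entirely inside one bag — forcing width ≥ 2. Therefore the treewidth is 2.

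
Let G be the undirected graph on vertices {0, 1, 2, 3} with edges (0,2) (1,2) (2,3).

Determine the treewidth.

1

A width-1 tree decomposition is:
Bags: B1 = {1, 2}  B2 = {2, 3}  B3 = {0, 2}
Tree: B1–B2, B1–B3
Each bag holds 2 vertices, so the decomposition has width 1, which upper-bounds the treewidth. Since G has at least one edge (e.g. 2–1), it is not an edgeless graph, so tw(G) ≥ 1. Hence tw(G) = 1 exactly.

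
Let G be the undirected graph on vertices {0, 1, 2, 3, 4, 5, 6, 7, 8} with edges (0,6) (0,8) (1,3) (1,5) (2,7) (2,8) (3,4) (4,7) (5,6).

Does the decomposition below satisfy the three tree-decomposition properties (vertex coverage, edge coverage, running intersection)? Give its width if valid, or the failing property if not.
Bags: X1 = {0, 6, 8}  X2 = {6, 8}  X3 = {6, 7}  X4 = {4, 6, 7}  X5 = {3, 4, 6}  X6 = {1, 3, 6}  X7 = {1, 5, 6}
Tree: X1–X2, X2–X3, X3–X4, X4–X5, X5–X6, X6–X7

No — vertex 2 appears in no bag.

A tree decomposition must satisfy three properties: every vertex lies in some bag; for every edge, both endpoints lie together in some bag; and for every vertex, the bags containing it form a connected subtree. Here vertex 2 appears in no bag, so the decomposition is invalid.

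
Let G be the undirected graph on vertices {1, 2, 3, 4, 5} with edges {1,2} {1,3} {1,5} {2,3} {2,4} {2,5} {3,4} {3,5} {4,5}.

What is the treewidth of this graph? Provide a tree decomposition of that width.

The largest bag has 4 vertices, giving width 3; this decomposition certifies tw(G) ≤ 3. On the other hand G contains the 4-clique {1, 2, 3, 5}. A clique must lie in a single bag of any decomposition, so no decomposition can have width below 3. The upper and lower bounds meet at 3, so that is the treewidth.

Treewidth 3.
One such decomposition:
Bags: B1 = {1, 2, 3, 5}  B2 = {2, 3, 4, 5}
Tree: B1–B2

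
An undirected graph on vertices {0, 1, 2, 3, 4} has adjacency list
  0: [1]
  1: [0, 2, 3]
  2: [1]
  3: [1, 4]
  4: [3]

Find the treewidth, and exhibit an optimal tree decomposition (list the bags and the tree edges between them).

Treewidth 1.
One such decomposition:
Bags: B1 = {1, 2}  B2 = {0, 1}  B3 = {1, 3}  B4 = {3, 4}
Tree: B1–B2, B1–B3, B3–B4

Each bag holds 2 vertices, so the decomposition has width 1, which upper-bounds the treewidth. G has an edge, so its treewidth is at least 1. The upper and lower bounds meet at 1, so that is the treewidth.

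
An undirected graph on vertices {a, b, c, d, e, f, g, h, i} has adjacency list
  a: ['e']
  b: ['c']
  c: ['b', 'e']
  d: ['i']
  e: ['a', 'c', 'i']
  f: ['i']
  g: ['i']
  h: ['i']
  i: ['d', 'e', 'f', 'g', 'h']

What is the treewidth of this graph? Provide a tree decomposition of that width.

Treewidth 1.
Bags: B1 = {f, i}  B2 = {e, i}  B3 = {c, e}  B4 = {b, c}  B5 = {h, i}  B6 = {d, i}  B7 = {g, i}  B8 = {a, e}
Tree: B1–B2, B2–B3, B3–B4, B1–B5, B5–B6, B6–B7, B3–B8

Each bag holds 2 vertices, so the decomposition has width 1, which upper-bounds the treewidth. Any graph with an edge has treewidth ≥ 1, and G has the edge i–f. Combining the bounds, tw(G) = 1.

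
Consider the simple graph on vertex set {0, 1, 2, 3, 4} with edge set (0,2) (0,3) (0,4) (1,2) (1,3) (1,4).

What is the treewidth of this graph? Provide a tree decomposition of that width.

Treewidth 2.
One such decomposition:
Bags: B1 = {0, 1, 3}  B2 = {0, 1, 2}  B3 = {0, 1, 4}
Tree: B1–B2, B2–B3

The largest bag has 3 vertices, giving width 2; this decomposition certifies tw(G) ≤ 2. For the lower bound, G contains the cycle 1–3–0–2–1, so G is not a forest; only forests have treewidth ≤ 1, hence tw(G) ≥ 2. Combining the bounds, tw(G) = 2.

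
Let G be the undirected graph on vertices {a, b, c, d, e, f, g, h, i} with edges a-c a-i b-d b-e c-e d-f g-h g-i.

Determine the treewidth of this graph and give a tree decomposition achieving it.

Treewidth 1.
Bags: B1 = {g, h}  B2 = {g, i}  B3 = {a, i}  B4 = {a, c}  B5 = {c, e}  B6 = {b, e}  B7 = {b, d}  B8 = {d, f}
Tree: B1–B2, B2–B3, B3–B4, B4–B5, B5–B6, B6–B7, B7–B8

Every bag has size at most 2, so the width is 2 − 1 = 1 and tw(G) ≤ 1. G has an edge, so its treewidth is at least 1. Combining the bounds, tw(G) = 1.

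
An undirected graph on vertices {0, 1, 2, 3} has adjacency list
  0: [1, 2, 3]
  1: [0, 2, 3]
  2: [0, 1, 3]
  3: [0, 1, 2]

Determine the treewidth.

A width-3 tree decomposition is:
Bags: B1 = {0, 1, 2, 3}
Tree: (single bag)
With just one bag of size 4, the width is 4 − 1 = 3, so tw(G) ≤ 3. On the other hand G contains the 4-clique {0, 1, 2, 3}. A clique must lie in a single bag of any decomposition, so no decomposition can have width below 3. Combining the bounds, tw(G) = 3.

3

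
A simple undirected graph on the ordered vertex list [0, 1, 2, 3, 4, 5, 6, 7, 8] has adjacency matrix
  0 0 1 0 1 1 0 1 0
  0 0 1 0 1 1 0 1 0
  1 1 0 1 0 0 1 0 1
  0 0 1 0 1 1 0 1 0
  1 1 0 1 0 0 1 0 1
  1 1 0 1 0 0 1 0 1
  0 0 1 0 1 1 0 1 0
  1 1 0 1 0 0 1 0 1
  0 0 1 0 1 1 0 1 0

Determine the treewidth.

4

A width-4 tree decomposition is:
Bags: B1 = {1, 2, 4, 5, 7}  B2 = {2, 3, 4, 5, 7}  B3 = {2, 4, 5, 6, 7}  B4 = {0, 2, 4, 5, 7}  B5 = {2, 4, 5, 7, 8}
Tree: B1–B2, B2–B3, B3–B4, B4–B5
Each bag holds 5 vertices, so the decomposition has width 4, which upper-bounds the treewidth. For the lower bound: the 5 vertex sets {1,7}, {3,5}, {4,6}, {2}, {0} are disjoint, each induces a connected subgraph, and every pair is joined by at least one edge of G. Contracting each set to a single vertex therefore yields K_{5} as a minor, and since treewidth is minor-monotone, tw(G) ≥ tw(K_{5}) = 4. Combining the bounds, tw(G) = 4.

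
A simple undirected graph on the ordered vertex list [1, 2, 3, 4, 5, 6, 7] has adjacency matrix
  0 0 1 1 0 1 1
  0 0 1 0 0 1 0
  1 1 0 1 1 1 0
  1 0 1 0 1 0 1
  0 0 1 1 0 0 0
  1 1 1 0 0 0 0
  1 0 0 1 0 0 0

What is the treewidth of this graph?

2

A width-2 tree decomposition is:
Bags: B1 = {1, 3, 4}  B2 = {3, 4, 5}  B3 = {1, 3, 6}  B4 = {1, 4, 7}  B5 = {2, 3, 6}
Tree: B1–B2, B1–B3, B1–B4, B3–B5
Each bag holds 3 vertices, so the decomposition has width 2, which upper-bounds the treewidth. For the lower bound, the 3 vertices {1, 3, 4} are pairwise adjacent, and any tree decomposition puts a clique entirely inside one bag — forcing width ≥ 2. Therefore the treewidth is 2.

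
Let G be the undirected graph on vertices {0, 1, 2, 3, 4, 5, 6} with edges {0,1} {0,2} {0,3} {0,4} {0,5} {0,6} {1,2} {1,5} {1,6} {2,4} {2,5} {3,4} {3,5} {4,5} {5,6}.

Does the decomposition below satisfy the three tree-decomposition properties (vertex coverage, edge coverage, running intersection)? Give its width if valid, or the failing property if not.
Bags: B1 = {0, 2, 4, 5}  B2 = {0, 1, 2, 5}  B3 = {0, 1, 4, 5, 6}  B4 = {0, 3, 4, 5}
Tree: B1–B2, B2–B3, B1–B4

No — bags containing vertex 4 are not connected in the tree.

A tree decomposition must satisfy three properties: every vertex lies in some bag; for every edge, both endpoints lie together in some bag; and for every vertex, the bags containing it form a connected subtree. Here bags containing vertex 4 are not connected in the tree, so the decomposition is invalid.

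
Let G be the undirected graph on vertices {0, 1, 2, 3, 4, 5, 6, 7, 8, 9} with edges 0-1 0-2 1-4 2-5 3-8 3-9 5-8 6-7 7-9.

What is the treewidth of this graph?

A width-1 tree decomposition is:
Bags: B1 = {6, 7}  B2 = {7, 9}  B3 = {3, 9}  B4 = {3, 8}  B5 = {5, 8}  B6 = {2, 5}  B7 = {0, 2}  B8 = {0, 1}  B9 = {1, 4}
Tree: B1–B2, B2–B3, B3–B4, B4–B5, B5–B6, B6–B7, B7–B8, B8–B9
Every bag has size at most 2, so the width is 2 − 1 = 1 and tw(G) ≤ 1. G has an edge, so its treewidth is at least 1. Therefore the treewidth is 1.

1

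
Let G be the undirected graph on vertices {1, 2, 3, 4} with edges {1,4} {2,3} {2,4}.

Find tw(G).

1

A width-1 tree decomposition is:
Bags: B1 = {2, 3}  B2 = {2, 4}  B3 = {1, 4}
Tree: B1–B2, B2–B3
The largest bag has 2 vertices, giving width 1; this decomposition certifies tw(G) ≤ 1. G has an edge, so its treewidth is at least 1. Combining the bounds, tw(G) = 1.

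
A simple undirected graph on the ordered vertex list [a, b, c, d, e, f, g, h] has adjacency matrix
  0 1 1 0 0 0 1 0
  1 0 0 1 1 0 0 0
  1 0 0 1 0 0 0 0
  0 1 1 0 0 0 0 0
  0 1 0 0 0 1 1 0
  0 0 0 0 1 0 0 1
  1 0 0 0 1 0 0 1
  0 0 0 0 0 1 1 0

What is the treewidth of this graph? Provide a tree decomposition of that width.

Every bag has size at most 3, so the width is 3 − 1 = 2 and tw(G) ≤ 2. The edges f–h–g–e–f form a cycle, so G is not a tree and its treewidth is at least 2. Combining the bounds, tw(G) = 2.

Treewidth 2.
One such decomposition:
Bags: B1 = {e, f, h}  B2 = {e, g, h}  B3 = {b, e, g}  B4 = {a, b, g}  B5 = {a, b, d}  B6 = {a, c, d}
Tree: B1–B2, B2–B3, B3–B4, B4–B5, B5–B6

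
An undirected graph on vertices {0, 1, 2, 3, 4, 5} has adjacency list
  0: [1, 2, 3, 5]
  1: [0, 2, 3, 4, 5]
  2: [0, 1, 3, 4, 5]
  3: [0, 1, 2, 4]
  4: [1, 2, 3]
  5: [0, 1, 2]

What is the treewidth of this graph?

3

A width-3 tree decomposition is:
Bags: B1 = {0, 1, 2, 3}  B2 = {0, 1, 2, 5}  B3 = {1, 2, 3, 4}
Tree: B1–B2, B1–B3
Every bag has size at most 4, so the width is 4 − 1 = 3 and tw(G) ≤ 3. For the lower bound, the 4 vertices {0, 1, 2, 3} are pairwise adjacent, and any tree decomposition puts a clique entirely inside one bag — forcing width ≥ 3. The upper and lower bounds meet at 3, so that is the treewidth.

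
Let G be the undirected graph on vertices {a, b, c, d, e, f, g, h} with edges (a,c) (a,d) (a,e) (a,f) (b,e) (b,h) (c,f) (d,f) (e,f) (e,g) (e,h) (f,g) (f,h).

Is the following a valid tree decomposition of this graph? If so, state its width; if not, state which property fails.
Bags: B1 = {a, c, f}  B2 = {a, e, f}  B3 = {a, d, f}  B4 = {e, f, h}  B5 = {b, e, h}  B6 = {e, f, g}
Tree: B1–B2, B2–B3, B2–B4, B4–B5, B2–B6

Yes; width 2.

Vertex coverage: the bags together contain {a, b, c, d, e, f, g, h}, the full vertex set. Edge coverage: each edge of G has both endpoints in at least one bag. Running intersection: for every vertex, the bags containing it form a connected subtree. All three properties hold, so this is a valid tree decomposition of width max|bag| − 1 = 2, and hence tw(G) ≤ 2.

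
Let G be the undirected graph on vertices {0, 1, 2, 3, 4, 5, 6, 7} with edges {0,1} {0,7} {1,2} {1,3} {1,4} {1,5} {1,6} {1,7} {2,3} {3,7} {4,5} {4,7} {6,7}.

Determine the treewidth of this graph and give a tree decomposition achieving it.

Treewidth 2.
One optimal decomposition is:
Bags: B1 = {1, 4, 7}  B2 = {0, 1, 7}  B3 = {1, 3, 7}  B4 = {1, 6, 7}  B5 = {1, 4, 5}  B6 = {1, 2, 3}
Tree: B1–B2, B2–B3, B1–B4, B1–B5, B3–B6

Each bag holds 3 vertices, so the decomposition has width 2, which upper-bounds the treewidth. On the other hand G contains the 3-clique {1, 2, 3}. A clique must lie in a single bag of any decomposition, so no decomposition can have width below 2. Therefore the treewidth is 2.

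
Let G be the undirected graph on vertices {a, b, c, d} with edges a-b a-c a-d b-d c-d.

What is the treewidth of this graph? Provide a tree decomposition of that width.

Each bag holds 3 vertices, so the decomposition has width 2, which upper-bounds the treewidth. On the other hand G contains the 3-clique {a, c, d}. A clique must lie in a single bag of any decomposition, so no decomposition can have width below 2. Therefore the treewidth is 2.

Treewidth 2.
One optimal decomposition is:
Bags: B1 = {a, b, d}  B2 = {a, c, d}
Tree: B1–B2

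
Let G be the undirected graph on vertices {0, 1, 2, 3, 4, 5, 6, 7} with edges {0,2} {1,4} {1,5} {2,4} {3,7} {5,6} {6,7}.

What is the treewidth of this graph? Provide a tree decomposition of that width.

Treewidth 1.
One optimal decomposition is:
Bags: B1 = {3, 7}  B2 = {6, 7}  B3 = {5, 6}  B4 = {1, 5}  B5 = {1, 4}  B6 = {2, 4}  B7 = {0, 2}
Tree: B1–B2, B2–B3, B3–B4, B4–B5, B5–B6, B6–B7

The largest bag has 2 vertices, giving width 1; this decomposition certifies tw(G) ≤ 1. Any graph with an edge has treewidth ≥ 1, and G has the edge 3–7. Combining the bounds, tw(G) = 1.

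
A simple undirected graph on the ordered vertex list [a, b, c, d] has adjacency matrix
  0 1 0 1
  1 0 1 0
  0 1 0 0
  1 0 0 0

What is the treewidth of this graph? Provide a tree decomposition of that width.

Each bag holds 2 vertices, so the decomposition has width 1, which upper-bounds the treewidth. Any graph with an edge has treewidth ≥ 1, and G has the edge c–b. Therefore the treewidth is 1.

Treewidth 1.
One optimal decomposition is:
Bags: B1 = {b, c}  B2 = {a, b}  B3 = {a, d}
Tree: B1–B2, B2–B3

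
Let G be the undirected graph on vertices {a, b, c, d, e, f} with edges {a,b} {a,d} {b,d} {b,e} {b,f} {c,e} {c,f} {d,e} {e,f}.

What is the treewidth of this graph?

A width-2 tree decomposition is:
Bags: B1 = {a, b, d}  B2 = {b, d, e}  B3 = {b, e, f}  B4 = {c, e, f}
Tree: B1–B2, B2–B3, B3–B4
The largest bag has 3 vertices, giving width 2; this decomposition certifies tw(G) ≤ 2. On the other hand G contains the 3-clique {b, d, e}. A clique must lie in a single bag of any decomposition, so no decomposition can have width below 2. Hence tw(G) = 2 exactly.

2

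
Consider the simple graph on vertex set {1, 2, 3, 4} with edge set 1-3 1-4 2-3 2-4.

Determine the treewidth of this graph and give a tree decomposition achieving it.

The largest bag has 3 vertices, giving width 2; this decomposition certifies tw(G) ≤ 2. For the lower bound, G contains the cycle 2–3–1–4–2, so G is not a forest; only forests have treewidth ≤ 1, hence tw(G) ≥ 2. Hence tw(G) = 2 exactly.

Treewidth 2.
One optimal decomposition is:
Bags: B1 = {1, 2, 3}  B2 = {1, 2, 4}
Tree: B1–B2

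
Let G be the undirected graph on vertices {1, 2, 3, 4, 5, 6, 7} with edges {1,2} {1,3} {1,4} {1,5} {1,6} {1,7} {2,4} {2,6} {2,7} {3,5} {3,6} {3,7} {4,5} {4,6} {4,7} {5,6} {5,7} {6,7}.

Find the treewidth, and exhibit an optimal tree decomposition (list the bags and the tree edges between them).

Every bag has size at most 5, so the width is 5 − 1 = 4 and tw(G) ≤ 4. Conversely, {1, 3, 5, 6, 7} is a clique of size 5, and the vertices of any clique must share a bag in every tree decomposition; so some bag has ≥ 5 vertices and tw(G) ≥ 4. Therefore the treewidth is 4.

Treewidth 4.
One such decomposition:
Bags: B1 = {1, 4, 5, 6, 7}  B2 = {1, 3, 5, 6, 7}  B3 = {1, 2, 4, 6, 7}
Tree: B1–B2, B1–B3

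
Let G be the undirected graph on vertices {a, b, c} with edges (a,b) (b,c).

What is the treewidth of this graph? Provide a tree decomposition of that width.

Treewidth 1.
One optimal decomposition is:
Bags: B1 = {a, b}  B2 = {b, c}
Tree: B1–B2

Every bag has size at most 2, so the width is 2 − 1 = 1 and tw(G) ≤ 1. Since G has at least one edge (e.g. b–a), it is not an edgeless graph, so tw(G) ≥ 1. Therefore the treewidth is 1.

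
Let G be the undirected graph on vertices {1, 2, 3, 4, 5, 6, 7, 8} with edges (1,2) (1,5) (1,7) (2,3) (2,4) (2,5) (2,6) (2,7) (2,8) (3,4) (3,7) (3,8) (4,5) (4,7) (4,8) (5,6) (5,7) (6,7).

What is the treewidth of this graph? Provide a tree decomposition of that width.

Treewidth 3.
Bags: B1 = {2, 4, 5, 7}  B2 = {2, 3, 4, 7}  B3 = {2, 3, 4, 8}  B4 = {1, 2, 5, 7}  B5 = {2, 5, 6, 7}
Tree: B1–B2, B2–B3, B1–B4, B4–B5

The largest bag has 4 vertices, giving width 3; this decomposition certifies tw(G) ≤ 3. On the other hand G contains the 4-clique {2, 3, 4, 8}. A clique must lie in a single bag of any decomposition, so no decomposition can have width below 3. Therefore the treewidth is 3.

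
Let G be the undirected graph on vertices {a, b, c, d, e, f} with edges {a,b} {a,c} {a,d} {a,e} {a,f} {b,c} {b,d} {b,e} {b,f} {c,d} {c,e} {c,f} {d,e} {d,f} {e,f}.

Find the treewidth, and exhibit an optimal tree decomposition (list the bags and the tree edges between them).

A single bag containing all 6 vertices is trivially a valid decomposition of width 5. For the lower bound, the 6 vertices {a, b, c, d, e, f} are pairwise adjacent, and any tree decomposition puts a clique entirely inside one bag — forcing width ≥ 5. Combining the bounds, tw(G) = 5.

Treewidth 5.
One optimal decomposition is:
Bags: B1 = {a, b, c, d, e, f}
Tree: (single bag)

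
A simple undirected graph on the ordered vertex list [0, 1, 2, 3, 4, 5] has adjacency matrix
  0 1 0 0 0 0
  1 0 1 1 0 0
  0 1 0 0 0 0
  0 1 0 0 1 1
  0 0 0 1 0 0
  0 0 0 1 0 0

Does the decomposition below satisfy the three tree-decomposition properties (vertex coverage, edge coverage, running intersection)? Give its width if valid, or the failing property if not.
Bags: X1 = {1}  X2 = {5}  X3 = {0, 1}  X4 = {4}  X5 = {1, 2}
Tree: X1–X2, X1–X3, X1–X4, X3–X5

No — vertex 3 appears in no bag.

A tree decomposition must satisfy three properties: every vertex lies in some bag; for every edge, both endpoints lie together in some bag; and for every vertex, the bags containing it form a connected subtree. Here vertex 3 appears in no bag, so the decomposition is invalid.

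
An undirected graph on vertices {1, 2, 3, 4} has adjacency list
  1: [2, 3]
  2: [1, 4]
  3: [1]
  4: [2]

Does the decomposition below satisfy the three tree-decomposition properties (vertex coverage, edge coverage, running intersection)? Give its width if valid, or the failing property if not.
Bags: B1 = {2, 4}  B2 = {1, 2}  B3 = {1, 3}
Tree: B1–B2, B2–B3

Checking the three conditions: (i) the bags cover all of {1, 2, 3, 4}; (ii) for each edge, some bag contains both endpoints; (iii) the bags containing any fixed vertex form a subtree. All hold, so the decomposition is valid with width 2 − 1 = 1.

Yes; width 1.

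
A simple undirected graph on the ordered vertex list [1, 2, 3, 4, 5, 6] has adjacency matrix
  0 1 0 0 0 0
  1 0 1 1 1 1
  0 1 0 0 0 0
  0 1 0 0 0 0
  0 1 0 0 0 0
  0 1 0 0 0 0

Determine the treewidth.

A width-1 tree decomposition is:
Bags: B1 = {2, 3}  B2 = {1, 2}  B3 = {2, 6}  B4 = {2, 5}  B5 = {2, 4}
Tree: B1–B2, B1–B3, B3–B4, B4–B5
Every bag has size at most 2, so the width is 2 − 1 = 1 and tw(G) ≤ 1. G has an edge, so its treewidth is at least 1. Combining the bounds, tw(G) = 1.

1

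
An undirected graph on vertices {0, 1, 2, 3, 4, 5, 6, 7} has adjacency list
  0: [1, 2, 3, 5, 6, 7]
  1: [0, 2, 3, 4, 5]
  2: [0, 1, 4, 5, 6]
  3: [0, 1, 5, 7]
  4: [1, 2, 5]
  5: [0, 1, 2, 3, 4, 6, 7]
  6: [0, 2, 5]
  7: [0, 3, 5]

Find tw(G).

3

A width-3 tree decomposition is:
Bags: B1 = {0, 1, 3, 5}  B2 = {0, 3, 5, 7}  B3 = {0, 1, 2, 5}  B4 = {1, 2, 4, 5}  B5 = {0, 2, 5, 6}
Tree: B1–B2, B1–B3, B3–B4, B3–B5
Each bag holds 4 vertices, so the decomposition has width 3, which upper-bounds the treewidth. On the other hand G contains the 4-clique {0, 1, 2, 5}. A clique must lie in a single bag of any decomposition, so no decomposition can have width below 3. The upper and lower bounds meet at 3, so that is the treewidth.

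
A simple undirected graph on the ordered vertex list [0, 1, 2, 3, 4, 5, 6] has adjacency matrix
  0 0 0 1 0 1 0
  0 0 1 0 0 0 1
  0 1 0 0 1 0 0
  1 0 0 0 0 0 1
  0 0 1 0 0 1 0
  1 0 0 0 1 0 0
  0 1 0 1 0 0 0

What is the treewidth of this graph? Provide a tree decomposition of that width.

Every bag has size at most 3, so the width is 3 − 1 = 2 and tw(G) ≤ 2. For the lower bound, G contains the cycle 0–5–4–2–1–6–3–0, so G is not a forest; only forests have treewidth ≤ 1, hence tw(G) ≥ 2. The upper and lower bounds meet at 2, so that is the treewidth.

Treewidth 2.
One optimal decomposition is:
Bags: B1 = {0, 4, 5}  B2 = {0, 2, 4}  B3 = {0, 1, 2}  B4 = {0, 1, 6}  B5 = {0, 3, 6}
Tree: B1–B2, B2–B3, B3–B4, B4–B5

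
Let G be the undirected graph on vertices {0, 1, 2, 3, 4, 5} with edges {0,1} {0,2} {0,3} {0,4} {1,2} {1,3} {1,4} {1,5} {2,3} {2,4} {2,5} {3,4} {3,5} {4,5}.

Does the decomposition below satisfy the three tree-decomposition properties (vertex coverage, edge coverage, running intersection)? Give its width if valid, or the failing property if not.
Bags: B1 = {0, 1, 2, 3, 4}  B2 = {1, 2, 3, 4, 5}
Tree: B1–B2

Every vertex of G appears in some bag (union = {0, 1, 2, 3, 4, 5}); every edge is covered by a bag; and for each vertex v the set of bags containing v is connected in the bag tree. The decomposition is therefore valid. The largest bag has 5 vertices, so the width is 4.

Yes; width 4.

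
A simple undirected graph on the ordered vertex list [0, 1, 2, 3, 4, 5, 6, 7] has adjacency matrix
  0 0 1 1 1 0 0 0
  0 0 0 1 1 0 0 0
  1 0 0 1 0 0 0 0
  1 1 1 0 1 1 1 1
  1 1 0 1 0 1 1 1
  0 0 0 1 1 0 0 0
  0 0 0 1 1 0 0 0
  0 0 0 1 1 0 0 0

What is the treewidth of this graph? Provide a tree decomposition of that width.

Every bag has size at most 3, so the width is 3 − 1 = 2 and tw(G) ≤ 2. Conversely, {0, 2, 3} is a clique of size 3, and the vertices of any clique must share a bag in every tree decomposition; so some bag has ≥ 3 vertices and tw(G) ≥ 2. Combining the bounds, tw(G) = 2.

Treewidth 2.
Bags: B1 = {0, 3, 4}  B2 = {3, 4, 5}  B3 = {3, 4, 6}  B4 = {1, 3, 4}  B5 = {0, 2, 3}  B6 = {3, 4, 7}
Tree: B1–B2, B2–B3, B1–B4, B1–B5, B4–B6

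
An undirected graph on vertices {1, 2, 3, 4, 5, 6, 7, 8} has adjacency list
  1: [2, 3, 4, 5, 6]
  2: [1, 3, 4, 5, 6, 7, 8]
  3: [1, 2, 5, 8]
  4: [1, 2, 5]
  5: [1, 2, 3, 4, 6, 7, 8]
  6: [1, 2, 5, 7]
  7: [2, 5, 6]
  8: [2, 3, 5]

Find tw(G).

3

A width-3 tree decomposition is:
Bags: B1 = {1, 2, 3, 5}  B2 = {2, 3, 5, 8}  B3 = {1, 2, 5, 6}  B4 = {2, 5, 6, 7}  B5 = {1, 2, 4, 5}
Tree: B1–B2, B1–B3, B3–B4, B3–B5
The largest bag has 4 vertices, giving width 3; this decomposition certifies tw(G) ≤ 3. Conversely, {2, 3, 5, 8} is a clique of size 4, and the vertices of any clique must share a bag in every tree decomposition; so some bag has ≥ 4 vertices and tw(G) ≥ 3. Hence tw(G) = 3 exactly.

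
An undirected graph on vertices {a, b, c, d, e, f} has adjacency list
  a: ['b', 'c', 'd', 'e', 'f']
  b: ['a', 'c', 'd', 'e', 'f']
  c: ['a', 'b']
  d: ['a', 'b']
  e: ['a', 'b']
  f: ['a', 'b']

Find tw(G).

2

A width-2 tree decomposition is:
Bags: B1 = {a, b, d}  B2 = {a, b, e}  B3 = {a, b, c}  B4 = {a, b, f}
Tree: B1–B2, B2–B3, B2–B4
Every bag has size at most 3, so the width is 3 − 1 = 2 and tw(G) ≤ 2. On the other hand G contains the 3-clique {a, b, d}. A clique must lie in a single bag of any decomposition, so no decomposition can have width below 2. Hence tw(G) = 2 exactly.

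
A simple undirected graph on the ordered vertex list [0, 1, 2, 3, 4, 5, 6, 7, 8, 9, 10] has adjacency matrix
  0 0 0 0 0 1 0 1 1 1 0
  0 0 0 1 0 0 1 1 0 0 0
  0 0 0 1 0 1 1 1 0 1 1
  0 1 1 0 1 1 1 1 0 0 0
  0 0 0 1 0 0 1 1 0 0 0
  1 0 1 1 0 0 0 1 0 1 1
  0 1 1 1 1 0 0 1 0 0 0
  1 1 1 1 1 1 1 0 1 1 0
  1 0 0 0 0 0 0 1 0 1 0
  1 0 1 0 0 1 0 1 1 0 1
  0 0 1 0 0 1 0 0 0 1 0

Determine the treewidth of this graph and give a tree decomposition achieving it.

The largest bag has 4 vertices, giving width 3; this decomposition certifies tw(G) ≤ 3. On the other hand G contains the 4-clique {2, 5, 9, 10}. A clique must lie in a single bag of any decomposition, so no decomposition can have width below 3. The upper and lower bounds meet at 3, so that is the treewidth.

Treewidth 3.
One optimal decomposition is:
Bags: B1 = {2, 3, 6, 7}  B2 = {3, 4, 6, 7}  B3 = {2, 3, 5, 7}  B4 = {2, 5, 7, 9}  B5 = {0, 5, 7, 9}  B6 = {2, 5, 9, 10}  B7 = {0, 7, 8, 9}  B8 = {1, 3, 6, 7}
Tree: B1–B2, B1–B3, B3–B4, B4–B5, B4–B6, B5–B7, B1–B8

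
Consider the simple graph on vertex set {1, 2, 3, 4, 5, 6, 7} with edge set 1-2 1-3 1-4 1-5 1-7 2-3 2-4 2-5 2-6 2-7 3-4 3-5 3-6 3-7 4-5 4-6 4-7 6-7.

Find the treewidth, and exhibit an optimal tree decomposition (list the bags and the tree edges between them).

Every bag has size at most 5, so the width is 5 − 1 = 4 and tw(G) ≤ 4. On the other hand G contains the 5-clique {1, 2, 3, 4, 5}. A clique must lie in a single bag of any decomposition, so no decomposition can have width below 4. The upper and lower bounds meet at 4, so that is the treewidth.

Treewidth 4.
One optimal decomposition is:
Bags: B1 = {1, 2, 3, 4, 7}  B2 = {1, 2, 3, 4, 5}  B3 = {2, 3, 4, 6, 7}
Tree: B1–B2, B1–B3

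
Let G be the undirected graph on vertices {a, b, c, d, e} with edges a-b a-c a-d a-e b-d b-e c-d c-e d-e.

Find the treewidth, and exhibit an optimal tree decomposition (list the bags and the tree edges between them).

Each bag holds 4 vertices, so the decomposition has width 3, which upper-bounds the treewidth. Conversely, {a, c, d, e} is a clique of size 4, and the vertices of any clique must share a bag in every tree decomposition; so some bag has ≥ 4 vertices and tw(G) ≥ 3. Hence tw(G) = 3 exactly.

Treewidth 3.
One such decomposition:
Bags: B1 = {a, c, d, e}  B2 = {a, b, d, e}
Tree: B1–B2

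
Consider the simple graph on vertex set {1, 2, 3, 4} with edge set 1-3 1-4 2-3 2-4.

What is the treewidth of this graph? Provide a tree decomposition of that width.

Each bag holds 3 vertices, so the decomposition has width 2, which upper-bounds the treewidth. Since 1–4–2–3–1 is a cycle in G, G is not acyclic. Forests are exactly the graphs of treewidth ≤ 1, so tw(G) ≥ 2. The upper and lower bounds meet at 2, so that is the treewidth.

Treewidth 2.
One optimal decomposition is:
Bags: B1 = {1, 2, 4}  B2 = {1, 2, 3}
Tree: B1–B2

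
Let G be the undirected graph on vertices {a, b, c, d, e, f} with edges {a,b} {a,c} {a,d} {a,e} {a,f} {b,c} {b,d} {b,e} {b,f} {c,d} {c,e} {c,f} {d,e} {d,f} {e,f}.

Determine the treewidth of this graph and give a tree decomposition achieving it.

Treewidth 5.
Bags: B1 = {a, b, c, d, e, f}
Tree: (single bag)

A single bag containing all 6 vertices is trivially a valid decomposition of width 5. For the lower bound, the 6 vertices {a, b, c, d, e, f} are pairwise adjacent, and any tree decomposition puts a clique entirely inside one bag — forcing width ≥ 5. The upper and lower bounds meet at 5, so that is the treewidth.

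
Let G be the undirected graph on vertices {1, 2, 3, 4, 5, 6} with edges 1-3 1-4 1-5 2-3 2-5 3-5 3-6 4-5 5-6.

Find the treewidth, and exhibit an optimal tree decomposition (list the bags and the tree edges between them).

Treewidth 2.
One optimal decomposition is:
Bags: B1 = {1, 4, 5}  B2 = {1, 3, 5}  B3 = {2, 3, 5}  B4 = {3, 5, 6}
Tree: B1–B2, B2–B3, B3–B4

Every bag has size at most 3, so the width is 3 − 1 = 2 and tw(G) ≤ 2. On the other hand G contains the 3-clique {1, 3, 5}. A clique must lie in a single bag of any decomposition, so no decomposition can have width below 2. Hence tw(G) = 2 exactly.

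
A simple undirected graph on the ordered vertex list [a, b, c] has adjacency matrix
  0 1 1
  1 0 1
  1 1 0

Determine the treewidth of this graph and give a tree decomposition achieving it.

Treewidth 2.
One optimal decomposition is:
Bags: B1 = {a, b, c}
Tree: (single bag)

With just one bag of size 3, the width is 3 − 1 = 2, so tw(G) ≤ 2. For the lower bound, the 3 vertices {a, b, c} are pairwise adjacent, and any tree decomposition puts a clique entirely inside one bag — forcing width ≥ 2. Therefore the treewidth is 2.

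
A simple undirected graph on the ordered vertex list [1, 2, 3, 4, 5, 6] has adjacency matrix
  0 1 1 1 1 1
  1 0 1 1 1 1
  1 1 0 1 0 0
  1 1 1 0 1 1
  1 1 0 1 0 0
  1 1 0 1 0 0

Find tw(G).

A width-3 tree decomposition is:
Bags: B1 = {1, 2, 3, 4}  B2 = {1, 2, 4, 5}  B3 = {1, 2, 4, 6}
Tree: B1–B2, B2–B3
Every bag has size at most 4, so the width is 4 − 1 = 3 and tw(G) ≤ 3. On the other hand G contains the 4-clique {1, 2, 3, 4}. A clique must lie in a single bag of any decomposition, so no decomposition can have width below 3. Combining the bounds, tw(G) = 3.

3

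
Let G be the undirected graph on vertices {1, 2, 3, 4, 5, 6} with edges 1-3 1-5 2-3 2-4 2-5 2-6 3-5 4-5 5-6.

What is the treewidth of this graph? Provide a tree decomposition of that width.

The largest bag has 3 vertices, giving width 2; this decomposition certifies tw(G) ≤ 2. For the lower bound, the 3 vertices {1, 3, 5} are pairwise adjacent, and any tree decomposition puts a clique entirely inside one bag — forcing width ≥ 2. Hence tw(G) = 2 exactly.

Treewidth 2.
One such decomposition:
Bags: B1 = {2, 4, 5}  B2 = {2, 5, 6}  B3 = {2, 3, 5}  B4 = {1, 3, 5}
Tree: B1–B2, B1–B3, B3–B4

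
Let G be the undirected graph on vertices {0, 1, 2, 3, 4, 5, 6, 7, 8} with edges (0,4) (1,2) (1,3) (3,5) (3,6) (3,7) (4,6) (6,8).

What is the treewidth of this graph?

A width-1 tree decomposition is:
Bags: B1 = {3, 6}  B2 = {3, 7}  B3 = {1, 3}  B4 = {4, 6}  B5 = {3, 5}  B6 = {6, 8}  B7 = {1, 2}  B8 = {0, 4}
Tree: B1–B2, B2–B3, B1–B4, B3–B5, B1–B6, B3–B7, B4–B8
Every bag has size at most 2, so the width is 2 − 1 = 1 and tw(G) ≤ 1. G has an edge, so its treewidth is at least 1. The upper and lower bounds meet at 1, so that is the treewidth.

1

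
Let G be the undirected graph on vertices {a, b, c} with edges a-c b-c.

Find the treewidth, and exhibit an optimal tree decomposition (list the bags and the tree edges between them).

Every bag has size at most 2, so the width is 2 − 1 = 1 and tw(G) ≤ 1. Any graph with an edge has treewidth ≥ 1, and G has the edge b–c. Therefore the treewidth is 1.

Treewidth 1.
Bags: B1 = {b, c}  B2 = {a, c}
Tree: B1–B2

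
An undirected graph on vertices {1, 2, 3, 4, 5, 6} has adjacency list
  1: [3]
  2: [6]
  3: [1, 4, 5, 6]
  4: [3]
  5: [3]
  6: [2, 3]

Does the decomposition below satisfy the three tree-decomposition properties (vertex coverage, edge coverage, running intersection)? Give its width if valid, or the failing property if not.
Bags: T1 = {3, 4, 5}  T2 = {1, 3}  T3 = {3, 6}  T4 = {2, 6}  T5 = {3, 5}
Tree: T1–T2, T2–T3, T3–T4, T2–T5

No — bags containing vertex 5 are not connected in the tree.

A tree decomposition must satisfy three properties: every vertex lies in some bag; for every edge, both endpoints lie together in some bag; and for every vertex, the bags containing it form a connected subtree. Here bags containing vertex 5 are not connected in the tree, so the decomposition is invalid.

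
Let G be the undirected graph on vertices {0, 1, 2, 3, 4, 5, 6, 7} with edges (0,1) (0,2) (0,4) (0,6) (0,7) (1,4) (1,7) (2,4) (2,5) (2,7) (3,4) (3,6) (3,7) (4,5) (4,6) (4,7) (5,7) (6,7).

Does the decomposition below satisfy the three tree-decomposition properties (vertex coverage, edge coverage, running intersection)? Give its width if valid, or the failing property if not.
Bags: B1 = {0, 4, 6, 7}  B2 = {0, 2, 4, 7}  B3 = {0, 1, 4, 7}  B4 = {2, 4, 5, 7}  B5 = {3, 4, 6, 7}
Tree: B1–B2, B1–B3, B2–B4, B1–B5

Yes; width 3.

Vertex coverage: the bags together contain {0, 1, 2, 3, 4, 5, 6, 7}, the full vertex set. Edge coverage: each edge of G has both endpoints in at least one bag. Running intersection: for every vertex, the bags containing it form a connected subtree. All three properties hold, so this is a valid tree decomposition of width max|bag| − 1 = 3, and hence tw(G) ≤ 3.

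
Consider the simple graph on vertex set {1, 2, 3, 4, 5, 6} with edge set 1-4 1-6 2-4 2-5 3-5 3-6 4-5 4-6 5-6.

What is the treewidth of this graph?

A width-2 tree decomposition is:
Bags: B1 = {4, 5, 6}  B2 = {2, 4, 5}  B3 = {1, 4, 6}  B4 = {3, 5, 6}
Tree: B1–B2, B1–B3, B1–B4
The largest bag has 3 vertices, giving width 2; this decomposition certifies tw(G) ≤ 2. On the other hand G contains the 3-clique {3, 5, 6}. A clique must lie in a single bag of any decomposition, so no decomposition can have width below 2. Combining the bounds, tw(G) = 2.

2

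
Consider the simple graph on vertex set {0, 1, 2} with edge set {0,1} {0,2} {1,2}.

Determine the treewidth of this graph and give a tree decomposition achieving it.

Treewidth 2.
One optimal decomposition is:
Bags: B1 = {0, 1, 2}
Tree: (single bag)

With just one bag of size 3, the width is 3 − 1 = 2, so tw(G) ≤ 2. Conversely, {0, 1, 2} is a clique of size 3, and the vertices of any clique must share a bag in every tree decomposition; so some bag has ≥ 3 vertices and tw(G) ≥ 2. Hence tw(G) = 2 exactly.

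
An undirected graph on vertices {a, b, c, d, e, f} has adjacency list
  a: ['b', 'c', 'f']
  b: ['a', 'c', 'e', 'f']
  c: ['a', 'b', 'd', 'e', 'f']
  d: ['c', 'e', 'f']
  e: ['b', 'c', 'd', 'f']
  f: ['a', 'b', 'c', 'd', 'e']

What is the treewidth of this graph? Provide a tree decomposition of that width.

The largest bag has 4 vertices, giving width 3; this decomposition certifies tw(G) ≤ 3. On the other hand G contains the 4-clique {c, d, e, f}. A clique must lie in a single bag of any decomposition, so no decomposition can have width below 3. Combining the bounds, tw(G) = 3.

Treewidth 3.
One such decomposition:
Bags: B1 = {a, b, c, f}  B2 = {b, c, e, f}  B3 = {c, d, e, f}
Tree: B1–B2, B2–B3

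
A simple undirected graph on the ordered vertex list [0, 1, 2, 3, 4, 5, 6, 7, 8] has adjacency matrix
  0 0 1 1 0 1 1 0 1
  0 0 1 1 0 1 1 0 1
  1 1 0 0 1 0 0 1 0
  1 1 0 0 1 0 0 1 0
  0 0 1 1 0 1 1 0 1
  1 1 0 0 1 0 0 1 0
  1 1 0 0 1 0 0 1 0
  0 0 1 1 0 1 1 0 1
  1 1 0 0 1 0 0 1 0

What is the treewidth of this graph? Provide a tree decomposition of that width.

Treewidth 4.
One such decomposition:
Bags: B1 = {0, 1, 4, 7, 8}  B2 = {0, 1, 2, 4, 7}  B3 = {0, 1, 4, 6, 7}  B4 = {0, 1, 4, 5, 7}  B5 = {0, 1, 3, 4, 7}
Tree: B1–B2, B2–B3, B3–B4, B4–B5

Each bag holds 5 vertices, so the decomposition has width 4, which upper-bounds the treewidth. For the lower bound: the 5 vertex sets {4,8}, {1,2}, {6,7}, {0}, {5} are disjoint, each induces a connected subgraph, and every pair is joined by at least one edge of G. Contracting each set to a single vertex therefore yields K_{5} as a minor, and since treewidth is minor-monotone, tw(G) ≥ tw(K_{5}) = 4. Combining the bounds, tw(G) = 4.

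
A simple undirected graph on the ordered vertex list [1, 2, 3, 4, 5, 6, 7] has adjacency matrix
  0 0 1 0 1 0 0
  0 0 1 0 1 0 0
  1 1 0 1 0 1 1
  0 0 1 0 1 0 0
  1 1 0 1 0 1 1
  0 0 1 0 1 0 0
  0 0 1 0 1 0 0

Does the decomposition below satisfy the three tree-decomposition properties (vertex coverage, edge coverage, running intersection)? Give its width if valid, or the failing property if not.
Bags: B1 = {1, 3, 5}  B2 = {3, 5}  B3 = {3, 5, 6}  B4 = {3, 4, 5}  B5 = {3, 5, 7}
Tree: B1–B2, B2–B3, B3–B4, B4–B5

A tree decomposition must satisfy three properties: every vertex lies in some bag; for every edge, both endpoints lie together in some bag; and for every vertex, the bags containing it form a connected subtree. Here vertex 2 appears in no bag, so the decomposition is invalid.

No — vertex 2 appears in no bag.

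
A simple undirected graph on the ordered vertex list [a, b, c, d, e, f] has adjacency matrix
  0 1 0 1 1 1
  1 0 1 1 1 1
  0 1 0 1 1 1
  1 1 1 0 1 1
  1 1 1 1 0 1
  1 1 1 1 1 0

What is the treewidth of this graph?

A width-4 tree decomposition is:
Bags: B1 = {b, c, d, e, f}  B2 = {a, b, d, e, f}
Tree: B1–B2
Each bag holds 5 vertices, so the decomposition has width 4, which upper-bounds the treewidth. Conversely, {b, c, d, e, f} is a clique of size 5, and the vertices of any clique must share a bag in every tree decomposition; so some bag has ≥ 5 vertices and tw(G) ≥ 4. Therefore the treewidth is 4.

4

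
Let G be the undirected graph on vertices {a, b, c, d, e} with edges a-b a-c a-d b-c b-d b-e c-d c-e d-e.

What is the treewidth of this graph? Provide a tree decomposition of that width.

Treewidth 3.
One optimal decomposition is:
Bags: B1 = {b, c, d, e}  B2 = {a, b, c, d}
Tree: B1–B2

The largest bag has 4 vertices, giving width 3; this decomposition certifies tw(G) ≤ 3. For the lower bound, the 4 vertices {b, c, d, e} are pairwise adjacent, and any tree decomposition puts a clique entirely inside one bag — forcing width ≥ 3. Combining the bounds, tw(G) = 3.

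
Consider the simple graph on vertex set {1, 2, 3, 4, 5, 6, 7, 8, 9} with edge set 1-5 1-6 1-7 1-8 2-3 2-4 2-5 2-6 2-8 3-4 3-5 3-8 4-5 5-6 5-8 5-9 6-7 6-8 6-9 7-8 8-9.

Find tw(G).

A width-3 tree decomposition is:
Bags: B1 = {2, 5, 6, 8}  B2 = {2, 3, 5, 8}  B3 = {1, 5, 6, 8}  B4 = {2, 3, 4, 5}  B5 = {1, 6, 7, 8}  B6 = {5, 6, 8, 9}
Tree: B1–B2, B1–B3, B2–B4, B3–B5, B1–B6
Every bag has size at most 4, so the width is 4 − 1 = 3 and tw(G) ≤ 3. On the other hand G contains the 4-clique {2, 3, 5, 8}. A clique must lie in a single bag of any decomposition, so no decomposition can have width below 3. Therefore the treewidth is 3.

3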